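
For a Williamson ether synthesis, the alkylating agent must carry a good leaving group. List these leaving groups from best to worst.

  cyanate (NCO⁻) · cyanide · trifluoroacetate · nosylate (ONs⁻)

nosylate (ONs⁻): pKₐ(p-O₂NC₆H₄SO₃H) ≈ -3.5
trifluoroacetate: pKₐ(CF₃COOH) ≈ 0.2
cyanate (NCO⁻): pKₐ(HOCN) ≈ 3.5
cyanide: pKₐ(HCN) ≈ 9.2

nosylate (ONs⁻) > trifluoroacetate > cyanate (NCO⁻) > cyanide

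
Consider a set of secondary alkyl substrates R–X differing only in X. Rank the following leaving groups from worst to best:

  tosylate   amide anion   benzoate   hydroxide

The more stable X⁻ (or X) is on its own — i.e. the weaker a base it is — the better a leaving group it makes.
tosylate: pKₐ(p-CH₃C₆H₄SO₃H (TsOH)) ≈ -2.8
benzoate: pKₐ(C₆H₅COOH) ≈ 4.2
hydroxide: pKₐ(H₂O) ≈ 15.7
amide anion: pKₐ(NH₃) ≈ 38
Listed from poorest to best leaving group as asked.

amide anion < hydroxide < benzoate < tosylate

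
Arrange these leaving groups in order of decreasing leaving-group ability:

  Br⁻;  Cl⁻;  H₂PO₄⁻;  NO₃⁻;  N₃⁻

Br⁻ > Cl⁻ > NO₃⁻ > H₂PO₄⁻ > N₃⁻

Leaving-group ability tracks the stability of the departed species; conjugate-acid pKₐ is the usual yardstick (lower pKₐ → better LG).
Br⁻: pKₐ(HBr) ≈ -9
Cl⁻: pKₐ(HCl) ≈ -7
NO₃⁻: pKₐ(HNO₃) ≈ -1.3
H₂PO₄⁻: pKₐ(H₃PO₄) ≈ 2.1
N₃⁻: pKₐ(HN₃) ≈ 4.7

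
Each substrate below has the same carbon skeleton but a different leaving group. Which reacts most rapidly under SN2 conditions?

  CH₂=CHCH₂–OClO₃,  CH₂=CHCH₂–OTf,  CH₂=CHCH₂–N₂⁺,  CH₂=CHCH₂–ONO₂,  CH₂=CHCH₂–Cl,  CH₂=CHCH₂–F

CH₂=CHCH₂–N₂⁺

With the same alkyl group throughout, only the leaving group differentiates the rates.
A good leaving group is a weak base: the lower the pKₐ of its conjugate acid, the more readily it departs.
CH₂=CHCH₂–N₂⁺ loses N₂: no meaningful conjugate acid; N₂ departs as an exceptionally stable neutral molecule
CH₂=CHCH₂–OTf loses OTf⁻: pKₐ(CF₃SO₃H (triflic acid)) ≈ -14
CH₂=CHCH₂–OClO₃ loses ClO₄⁻: pKₐ(HClO₄) ≈ -10
CH₂=CHCH₂–Cl loses Cl⁻: pKₐ(HCl) ≈ -7
CH₂=CHCH₂–ONO₂ loses NO₃⁻: pKₐ(HNO₃) ≈ -1.3
CH₂=CHCH₂–F loses F⁻: pKₐ(HF) ≈ 3.2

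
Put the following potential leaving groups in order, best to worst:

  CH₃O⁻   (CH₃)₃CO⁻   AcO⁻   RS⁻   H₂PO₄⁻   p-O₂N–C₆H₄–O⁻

H₂PO₄⁻ > AcO⁻ > p-O₂N–C₆H₄–O⁻ > RS⁻ > CH₃O⁻ > (CH₃)₃CO⁻

A good leaving group is a weak base: the lower the pKₐ of its conjugate acid, the more readily it departs.
H₂PO₄⁻: pKₐ(H₃PO₄) ≈ 2.1 — moderate base; biological leaving group after further activation
AcO⁻: pKₐ(CH₃COOH) ≈ 4.8 — resonance-stabilised but still a weak base
p-O₂N–C₆H₄–O⁻: pKₐ(p-nitrophenol) ≈ 7.2 — nitro group delocalises the charge; the classic chromogenic LG
RS⁻: pKₐ(RSH (a thiol)) ≈ 10.5
CH₃O⁻: pKₐ(CH₃OH) ≈ 15.5 — strong base; alkoxides do not leave unassisted
(CH₃)₃CO⁻: pKₐ(t-BuOH) ≈ 18 — bulky, strongly basic alkoxide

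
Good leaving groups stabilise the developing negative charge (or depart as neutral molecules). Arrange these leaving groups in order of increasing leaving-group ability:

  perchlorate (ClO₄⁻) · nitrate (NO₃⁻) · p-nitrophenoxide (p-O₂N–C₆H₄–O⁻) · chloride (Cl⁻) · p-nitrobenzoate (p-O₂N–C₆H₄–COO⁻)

Rank by basicity of the departing species: weakest base leaves most easily.
perchlorate (ClO₄⁻): pKₐ(HClO₄) ≈ -10 — extremely weak base; rarely used for safety reasons
chloride (Cl⁻): pKₐ(HCl) ≈ -7 — moderately weak base
nitrate (NO₃⁻): pKₐ(HNO₃) ≈ -1.3
p-nitrobenzoate (p-O₂N–C₆H₄–COO⁻): pKₐ(p-nitrobenzoic acid) ≈ 3.4 — electron-withdrawing nitro group stabilises the carboxylate
p-nitrophenoxide (p-O₂N–C₆H₄–O⁻): pKₐ(p-nitrophenol) ≈ 7.2
Listed from poorest to best leaving group as asked.

p-nitrophenoxide (p-O₂N–C₆H₄–O⁻) < p-nitrobenzoate (p-O₂N–C₆H₄–COO⁻) < nitrate (NO₃⁻) < chloride (Cl⁻) < perchlorate (ClO₄⁻)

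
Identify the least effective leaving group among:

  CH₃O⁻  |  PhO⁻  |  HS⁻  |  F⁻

CH₃O⁻

A good leaving group is a weak base: the lower the pKₐ of its conjugate acid, the more readily it departs.
F⁻: pKₐ(HF) ≈ 3.2
HS⁻: pKₐ(H₂S) ≈ 7
PhO⁻: pKₐ(C₆H₅OH (phenol)) ≈ 10
CH₃O⁻: pKₐ(CH₃OH) ≈ 15.5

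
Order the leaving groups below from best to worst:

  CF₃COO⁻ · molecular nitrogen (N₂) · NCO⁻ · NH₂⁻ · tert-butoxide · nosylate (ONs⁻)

Leaving-group ability tracks the stability of the departed species; conjugate-acid pKₐ is the usual yardstick (lower pKₐ → better LG).
molecular nitrogen (N₂): no meaningful conjugate acid; N₂ departs as an exceptionally stable neutral molecule
nosylate (ONs⁻): pKₐ(p-O₂NC₆H₄SO₃H) ≈ -3.5 — p-nitro group further stabilises the sulfonate
CF₃COO⁻: pKₐ(CF₃COOH) ≈ 0.2
NCO⁻: pKₐ(HOCN) ≈ 3.5
tert-butoxide: pKₐ(t-BuOH) ≈ 18
NH₂⁻: pKₐ(NH₃) ≈ 38 — extremely strong base; never a leaving group

molecular nitrogen (N₂) > nosylate (ONs⁻) > CF₃COO⁻ > NCO⁻ > tert-butoxide > NH₂⁻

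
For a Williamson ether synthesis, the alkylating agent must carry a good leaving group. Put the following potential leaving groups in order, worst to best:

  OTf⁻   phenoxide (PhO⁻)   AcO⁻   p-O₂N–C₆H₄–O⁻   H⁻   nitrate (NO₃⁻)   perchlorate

H⁻ < phenoxide (PhO⁻) < p-O₂N–C₆H₄–O⁻ < AcO⁻ < nitrate (NO₃⁻) < perchlorate < OTf⁻

The more stable X⁻ (or X) is on its own — i.e. the weaker a base it is — the better a leaving group it makes.
OTf⁻: pKₐ(CF₃SO₃H (triflic acid)) ≈ -14
perchlorate: pKₐ(HClO₄) ≈ -10
nitrate (NO₃⁻): pKₐ(HNO₃) ≈ -1.3
AcO⁻: pKₐ(CH₃COOH) ≈ 4.8
p-O₂N–C₆H₄–O⁻: pKₐ(p-nitrophenol) ≈ 7.2
phenoxide (PhO⁻): pKₐ(C₆H₅OH (phenol)) ≈ 10
H⁻: pKₐ(H₂) ≈ 36
Listed from poorest to best leaving group as asked.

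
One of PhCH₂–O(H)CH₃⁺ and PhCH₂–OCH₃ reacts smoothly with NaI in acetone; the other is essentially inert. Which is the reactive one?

PhCH₂–O(H)CH₃⁺

From PhCH₂–OCH₃ the departing group would be CH₃O⁻ (pKₐ(CH₃OH) ≈ 15.5). Strong base; alkoxides do not leave unassisted.
From PhCH₂–O(H)CH₃⁺ the leaving group is R'OH (pKₐ(R'OH₂⁺) ≈ -2.4). Neutral; leaves from a protonated ether (an oxonium ion, R–O(H)R'⁺).
(In practice PhCH₂–O(H)CH₃⁺ is made from PhCH₂–OCH₃ by protonation with concentrated HI, allowing neutral methanol, rather than methoxide, to depart.)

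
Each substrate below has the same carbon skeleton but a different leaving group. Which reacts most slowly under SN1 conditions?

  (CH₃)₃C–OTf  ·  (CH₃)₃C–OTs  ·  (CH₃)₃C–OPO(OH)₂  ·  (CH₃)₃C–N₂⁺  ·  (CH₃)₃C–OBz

(CH₃)₃C–OBz

Same R in every case — rank the leaving groups.
A good leaving group is a weak base: the lower the pKₐ of its conjugate acid, the more readily it departs.
(CH₃)₃C–N₂⁺ loses N₂: no meaningful conjugate acid; N₂ departs as an exceptionally stable neutral molecule
(CH₃)₃C–OTf loses OTf⁻: pKₐ(CF₃SO₃H (triflic acid)) ≈ -14
(CH₃)₃C–OTs loses OTs⁻: pKₐ(p-CH₃C₆H₄SO₃H (TsOH)) ≈ -2.8
(CH₃)₃C–OPO(OH)₂ loses H₂PO₄⁻: pKₐ(H₃PO₄) ≈ 2.1
(CH₃)₃C–OBz loses PhCOO⁻: pKₐ(C₆H₅COOH) ≈ 4.2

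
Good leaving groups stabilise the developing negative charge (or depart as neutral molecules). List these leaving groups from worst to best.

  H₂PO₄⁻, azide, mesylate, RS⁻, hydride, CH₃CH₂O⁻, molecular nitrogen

hydride < CH₃CH₂O⁻ < RS⁻ < azide < H₂PO₄⁻ < mesylate < molecular nitrogen

Leaving-group ability tracks the stability of the departed species; conjugate-acid pKₐ is the usual yardstick (lower pKₐ → better LG).
molecular nitrogen: no meaningful conjugate acid; N₂ departs as an exceptionally stable neutral molecule
mesylate: pKₐ(CH₃SO₃H (MsOH)) ≈ -1.9
H₂PO₄⁻: pKₐ(H₃PO₄) ≈ 2.1
azide: pKₐ(HN₃) ≈ 4.7 — linear, resonance-stabilised
RS⁻: pKₐ(RSH (a thiol)) ≈ 10.5 — moderately basic; rarely leaves without activation
CH₃CH₂O⁻: pKₐ(CH₃CH₂OH) ≈ 16
hydride: pKₐ(H₂) ≈ 36 — extremely strong base; leaves only in special hydride-transfer contexts
The question asks for worst first, so the sequence is read in increasing leaving-group ability.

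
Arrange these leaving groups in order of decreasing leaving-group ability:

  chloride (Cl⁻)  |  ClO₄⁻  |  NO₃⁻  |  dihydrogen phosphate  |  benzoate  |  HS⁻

ClO₄⁻: pKₐ(HClO₄) ≈ -10 — extremely weak base; rarely used for safety reasons
chloride (Cl⁻): pKₐ(HCl) ≈ -7 — moderately weak base
NO₃⁻: pKₐ(HNO₃) ≈ -1.3
dihydrogen phosphate: pKₐ(H₃PO₄) ≈ 2.1
benzoate: pKₐ(C₆H₅COOH) ≈ 4.2 — aryl carboxylate
HS⁻: pKₐ(H₂S) ≈ 7 — larger and more polarisable than the oxygen analogue

ClO₄⁻ > chloride (Cl⁻) > NO₃⁻ > dihydrogen phosphate > benzoate > HS⁻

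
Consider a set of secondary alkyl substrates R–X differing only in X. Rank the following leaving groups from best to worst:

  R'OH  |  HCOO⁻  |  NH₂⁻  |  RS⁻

R'OH > HCOO⁻ > RS⁻ > NH₂⁻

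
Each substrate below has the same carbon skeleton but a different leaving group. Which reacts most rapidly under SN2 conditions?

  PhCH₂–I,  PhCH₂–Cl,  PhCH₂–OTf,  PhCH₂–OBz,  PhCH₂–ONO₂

PhCH₂–OTf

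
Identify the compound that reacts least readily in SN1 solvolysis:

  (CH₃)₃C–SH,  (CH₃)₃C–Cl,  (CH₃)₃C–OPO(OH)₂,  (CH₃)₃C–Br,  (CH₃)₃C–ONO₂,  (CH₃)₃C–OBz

(CH₃)₃C–SH

Same R in every case — rank the leaving groups.
Rank by basicity of the departing species: weakest base leaves most easily.
(CH₃)₃C–Br loses Br⁻: pKₐ(HBr) ≈ -9
(CH₃)₃C–Cl loses Cl⁻: pKₐ(HCl) ≈ -7
(CH₃)₃C–ONO₂ loses NO₃⁻: pKₐ(HNO₃) ≈ -1.3
(CH₃)₃C–OPO(OH)₂ loses H₂PO₄⁻: pKₐ(H₃PO₄) ≈ 2.1
(CH₃)₃C–OBz loses PhCOO⁻: pKₐ(C₆H₅COOH) ≈ 4.2
(CH₃)₃C–SH loses HS⁻: pKₐ(H₂S) ≈ 7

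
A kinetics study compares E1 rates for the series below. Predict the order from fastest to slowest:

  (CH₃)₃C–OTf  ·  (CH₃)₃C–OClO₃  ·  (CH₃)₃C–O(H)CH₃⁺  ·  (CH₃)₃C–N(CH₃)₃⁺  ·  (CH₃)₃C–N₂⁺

(CH₃)₃C–N₂⁺ > (CH₃)₃C–OTf > (CH₃)₃C–OClO₃ > (CH₃)₃C–O(H)CH₃⁺ > (CH₃)₃C–N(CH₃)₃⁺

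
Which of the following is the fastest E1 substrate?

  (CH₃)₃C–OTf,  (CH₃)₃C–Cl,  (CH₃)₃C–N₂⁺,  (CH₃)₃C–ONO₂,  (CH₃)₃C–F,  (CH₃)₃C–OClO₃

(CH₃)₃C–N₂⁺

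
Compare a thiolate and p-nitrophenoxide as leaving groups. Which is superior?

p-nitrophenoxide is the better leaving group.
pKₐ(p-nitrophenol) ≈ 7.2 versus pKₐ(RSH (a thiol)) ≈ 10.5: p-nitrophenoxide is the much weaker base.
Nitro group delocalises the charge; the classic chromogenic LG.

p-nitrophenoxide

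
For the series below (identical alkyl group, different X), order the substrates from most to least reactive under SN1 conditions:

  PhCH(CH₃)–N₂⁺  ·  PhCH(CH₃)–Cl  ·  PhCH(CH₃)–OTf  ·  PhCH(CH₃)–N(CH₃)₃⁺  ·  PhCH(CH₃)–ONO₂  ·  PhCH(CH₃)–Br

The skeletons are identical, so relative rate is governed entirely by leaving-group ability.
Leaving-group ability tracks the stability of the departed species; conjugate-acid pKₐ is the usual yardstick (lower pKₐ → better LG).
PhCH(CH₃)–N₂⁺ loses N₂: no meaningful conjugate acid; N₂ departs as an exceptionally stable neutral molecule
PhCH(CH₃)–OTf loses OTf⁻: pKₐ(CF₃SO₃H (triflic acid)) ≈ -14
PhCH(CH₃)–Br loses Br⁻: pKₐ(HBr) ≈ -9
PhCH(CH₃)–Cl loses Cl⁻: pKₐ(HCl) ≈ -7
PhCH(CH₃)–ONO₂ loses NO₃⁻: pKₐ(HNO₃) ≈ -1.3
PhCH(CH₃)–N(CH₃)₃⁺ loses NR'₃: pKₐ(R'₃NH⁺) ≈ 10.7

PhCH(CH₃)–N₂⁺ > PhCH(CH₃)–OTf > PhCH(CH₃)–Br > PhCH(CH₃)–Cl > PhCH(CH₃)–ONO₂ > PhCH(CH₃)–N(CH₃)₃⁺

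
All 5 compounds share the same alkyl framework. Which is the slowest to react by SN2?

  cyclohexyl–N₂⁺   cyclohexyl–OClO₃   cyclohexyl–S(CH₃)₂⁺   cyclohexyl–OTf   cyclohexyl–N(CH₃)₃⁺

cyclohexyl–N(CH₃)₃⁺

Same R in every case — rank the leaving groups.
Rank by basicity of the departing species: weakest base leaves most easily.
cyclohexyl–N₂⁺ loses N₂: no meaningful conjugate acid; N₂ departs as an exceptionally stable neutral molecule
cyclohexyl–OTf loses OTf⁻: pKₐ(CF₃SO₃H (triflic acid)) ≈ -14
cyclohexyl–OClO₃ loses ClO₄⁻: pKₐ(HClO₄) ≈ -10
cyclohexyl–S(CH₃)₂⁺ loses SR'₂: pKₐ(R'₂SH⁺) ≈ -7
cyclohexyl–N(CH₃)₃⁺ loses NR'₃: pKₐ(R'₃NH⁺) ≈ 10.7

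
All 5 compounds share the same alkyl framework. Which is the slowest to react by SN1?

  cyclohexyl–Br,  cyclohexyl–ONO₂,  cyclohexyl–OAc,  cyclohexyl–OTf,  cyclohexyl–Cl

Same R in every case — rank the leaving groups.
Leaving-group ability tracks the stability of the departed species; conjugate-acid pKₐ is the usual yardstick (lower pKₐ → better LG).
cyclohexyl–OTf loses OTf⁻: pKₐ(CF₃SO₃H (triflic acid)) ≈ -14
cyclohexyl–Br loses Br⁻: pKₐ(HBr) ≈ -9
cyclohexyl–Cl loses Cl⁻: pKₐ(HCl) ≈ -7
cyclohexyl–ONO₂ loses NO₃⁻: pKₐ(HNO₃) ≈ -1.3
cyclohexyl–OAc loses AcO⁻: pKₐ(CH₃COOH) ≈ 4.8

cyclohexyl–OAc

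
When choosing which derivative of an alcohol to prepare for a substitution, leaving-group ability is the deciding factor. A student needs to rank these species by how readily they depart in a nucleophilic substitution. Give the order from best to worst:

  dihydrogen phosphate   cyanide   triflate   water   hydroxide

triflate > water > dihydrogen phosphate > cyanide > hydroxide

triflate: pKₐ(CF₃SO₃H (triflic acid)) ≈ -14
water: pKₐ(H₃O⁺) ≈ -1.7
dihydrogen phosphate: pKₐ(H₃PO₄) ≈ 2.1
cyanide: pKₐ(HCN) ≈ 9.2
hydroxide: pKₐ(H₂O) ≈ 15.7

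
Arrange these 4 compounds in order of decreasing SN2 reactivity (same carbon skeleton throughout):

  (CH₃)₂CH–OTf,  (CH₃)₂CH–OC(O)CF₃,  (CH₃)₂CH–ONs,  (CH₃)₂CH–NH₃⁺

(CH₃)₂CH–OTf > (CH₃)₂CH–ONs > (CH₃)₂CH–OC(O)CF₃ > (CH₃)₂CH–NH₃⁺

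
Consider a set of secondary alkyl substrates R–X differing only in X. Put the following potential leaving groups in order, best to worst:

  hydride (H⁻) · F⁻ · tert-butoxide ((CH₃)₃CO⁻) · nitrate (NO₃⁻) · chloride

Rank by basicity of the departing species: weakest base leaves most easily.
chloride: pKₐ(HCl) ≈ -7
nitrate (NO₃⁻): pKₐ(HNO₃) ≈ -1.3
F⁻: pKₐ(HF) ≈ 3.2
tert-butoxide ((CH₃)₃CO⁻): pKₐ(t-BuOH) ≈ 18
hydride (H⁻): pKₐ(H₂) ≈ 36

chloride > nitrate (NO₃⁻) > F⁻ > tert-butoxide ((CH₃)₃CO⁻) > hydride (H⁻)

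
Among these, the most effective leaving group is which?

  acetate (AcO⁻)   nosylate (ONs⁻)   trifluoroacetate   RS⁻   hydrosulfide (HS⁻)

A good leaving group is a weak base: the lower the pKₐ of its conjugate acid, the more readily it departs.
nosylate (ONs⁻): pKₐ(p-O₂NC₆H₄SO₃H) ≈ -3.5
trifluoroacetate: pKₐ(CF₃COOH) ≈ 0.2
acetate (AcO⁻): pKₐ(CH₃COOH) ≈ 4.8
hydrosulfide (HS⁻): pKₐ(H₂S) ≈ 7
RS⁻: pKₐ(RSH (a thiol)) ≈ 10.5

nosylate (ONs⁻)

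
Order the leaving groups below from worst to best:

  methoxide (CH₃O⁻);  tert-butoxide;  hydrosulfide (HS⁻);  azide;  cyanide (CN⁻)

tert-butoxide < methoxide (CH₃O⁻) < cyanide (CN⁻) < hydrosulfide (HS⁻) < azide

A good leaving group is a weak base: the lower the pKₐ of its conjugate acid, the more readily it departs.
azide: pKₐ(HN₃) ≈ 4.7
hydrosulfide (HS⁻): pKₐ(H₂S) ≈ 7
cyanide (CN⁻): pKₐ(HCN) ≈ 9.2
methoxide (CH₃O⁻): pKₐ(CH₃OH) ≈ 15.5
tert-butoxide: pKₐ(t-BuOH) ≈ 18
Reversing gives the worst-to-best order requested.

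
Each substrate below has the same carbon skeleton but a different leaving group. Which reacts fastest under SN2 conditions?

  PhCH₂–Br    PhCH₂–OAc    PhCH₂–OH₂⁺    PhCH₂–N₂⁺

Identical carbon frameworks mean the comparison reduces to leaving-group quality.
Rank by basicity of the departing species: weakest base leaves most easily.
PhCH₂–N₂⁺ loses N₂: no meaningful conjugate acid; N₂ departs as an exceptionally stable neutral molecule
PhCH₂–Br loses Br⁻: pKₐ(HBr) ≈ -9
PhCH₂–OH₂⁺ loses H₂O: pKₐ(H₃O⁺) ≈ -1.7
PhCH₂–OAc loses AcO⁻: pKₐ(CH₃COOH) ≈ 4.8

PhCH₂–N₂⁺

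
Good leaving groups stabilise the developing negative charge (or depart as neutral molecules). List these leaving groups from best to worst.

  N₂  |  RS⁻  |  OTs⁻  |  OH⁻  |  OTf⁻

N₂ > OTf⁻ > OTs⁻ > RS⁻ > OH⁻

Leaving-group ability tracks the stability of the departed species; conjugate-acid pKₐ is the usual yardstick (lower pKₐ → better LG).
N₂: no meaningful conjugate acid; N₂ departs as an exceptionally stable neutral molecule
OTf⁻: pKₐ(CF₃SO₃H (triflic acid)) ≈ -14
OTs⁻: pKₐ(p-CH₃C₆H₄SO₃H (TsOH)) ≈ -2.8
RS⁻: pKₐ(RSH (a thiol)) ≈ 10.5
OH⁻: pKₐ(H₂O) ≈ 15.7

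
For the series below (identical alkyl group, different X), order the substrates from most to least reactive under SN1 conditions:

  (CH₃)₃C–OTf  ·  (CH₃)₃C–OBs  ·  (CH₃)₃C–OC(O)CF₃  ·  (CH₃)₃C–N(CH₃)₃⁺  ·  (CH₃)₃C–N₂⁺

The skeletons are identical, so relative rate is governed entirely by leaving-group ability.
The more stable X⁻ (or X) is on its own — i.e. the weaker a base it is — the better a leaving group it makes.
(CH₃)₃C–N₂⁺ loses N₂: no meaningful conjugate acid; N₂ departs as an exceptionally stable neutral molecule
(CH₃)₃C–OTf loses OTf⁻: pKₐ(CF₃SO₃H (triflic acid)) ≈ -14
(CH₃)₃C–OBs loses OBs⁻: pKₐ(p-BrC₆H₄SO₃H) ≈ -2.8
(CH₃)₃C–OC(O)CF₃ loses CF₃COO⁻: pKₐ(CF₃COOH) ≈ 0.2
(CH₃)₃C–N(CH₃)₃⁺ loses NR'₃: pKₐ(R'₃NH⁺) ≈ 10.7

(CH₃)₃C–N₂⁺ > (CH₃)₃C–OTf > (CH₃)₃C–OBs > (CH₃)₃C–OC(O)CF₃ > (CH₃)₃C–N(CH₃)₃⁺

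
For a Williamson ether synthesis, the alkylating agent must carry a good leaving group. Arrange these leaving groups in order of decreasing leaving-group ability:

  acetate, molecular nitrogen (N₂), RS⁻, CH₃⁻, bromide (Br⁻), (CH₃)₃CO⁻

molecular nitrogen (N₂) > bromide (Br⁻) > acetate > RS⁻ > (CH₃)₃CO⁻ > CH₃⁻

Rank by basicity of the departing species: weakest base leaves most easily.
molecular nitrogen (N₂): no meaningful conjugate acid; N₂ departs as an exceptionally stable neutral molecule
bromide (Br⁻): pKₐ(HBr) ≈ -9 — weak base; good leaving group
acetate: pKₐ(CH₃COOH) ≈ 4.8 — resonance-stabilised but still a weak base
RS⁻: pKₐ(RSH (a thiol)) ≈ 10.5
(CH₃)₃CO⁻: pKₐ(t-BuOH) ≈ 18 — bulky, strongly basic alkoxide
CH₃⁻: pKₐ(CH₄) ≈ 48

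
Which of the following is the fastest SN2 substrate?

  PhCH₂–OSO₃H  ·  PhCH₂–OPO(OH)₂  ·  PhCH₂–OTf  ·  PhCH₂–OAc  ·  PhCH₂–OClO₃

Same R in every case — rank the leaving groups.
The more stable X⁻ (or X) is on its own — i.e. the weaker a base it is — the better a leaving group it makes.
PhCH₂–OTf loses OTf⁻: pKₐ(CF₃SO₃H (triflic acid)) ≈ -14
PhCH₂–OClO₃ loses ClO₄⁻: pKₐ(HClO₄) ≈ -10
PhCH₂–OSO₃H loses HSO₄⁻: pKₐ(H₂SO₄) ≈ -3
PhCH₂–OPO(OH)₂ loses H₂PO₄⁻: pKₐ(H₃PO₄) ≈ 2.1
PhCH₂–OAc loses AcO⁻: pKₐ(CH₃COOH) ≈ 4.8

PhCH₂–OTf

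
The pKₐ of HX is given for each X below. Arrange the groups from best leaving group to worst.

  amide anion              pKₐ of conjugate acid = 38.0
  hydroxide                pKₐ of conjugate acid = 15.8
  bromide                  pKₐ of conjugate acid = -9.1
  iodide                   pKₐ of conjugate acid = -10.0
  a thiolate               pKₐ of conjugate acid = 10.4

iodide > bromide > a thiolate > hydroxide > amide anion

Lower conjugate-acid pKₐ ⇒ weaker base ⇒ better leaving group.
Sorting by the given values: iodide (-10.0), bromide (-9.1), a thiolate (10.4), hydroxide (15.8), amide anion (38.0).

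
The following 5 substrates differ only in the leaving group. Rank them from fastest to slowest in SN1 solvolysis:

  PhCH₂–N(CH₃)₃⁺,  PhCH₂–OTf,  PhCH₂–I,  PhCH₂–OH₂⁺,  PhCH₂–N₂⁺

The skeletons are identical, so relative rate is governed entirely by leaving-group ability.
Leaving-group ability tracks the stability of the departed species; conjugate-acid pKₐ is the usual yardstick (lower pKₐ → better LG).
PhCH₂–N₂⁺ loses N₂: no meaningful conjugate acid; N₂ departs as an exceptionally stable neutral molecule
PhCH₂–OTf loses OTf⁻: pKₐ(CF₃SO₃H (triflic acid)) ≈ -14
PhCH₂–I loses I⁻: pKₐ(HI) ≈ -10
PhCH₂–OH₂⁺ loses H₂O: pKₐ(H₃O⁺) ≈ -1.7
PhCH₂–N(CH₃)₃⁺ loses NR'₃: pKₐ(R'₃NH⁺) ≈ 10.7

PhCH₂–N₂⁺ > PhCH₂–OTf > PhCH₂–I > PhCH₂–OH₂⁺ > PhCH₂–N(CH₃)₃⁺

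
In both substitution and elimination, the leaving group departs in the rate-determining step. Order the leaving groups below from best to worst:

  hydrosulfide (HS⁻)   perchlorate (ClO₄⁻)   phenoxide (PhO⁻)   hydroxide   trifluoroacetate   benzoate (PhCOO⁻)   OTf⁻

OTf⁻ > perchlorate (ClO₄⁻) > trifluoroacetate > benzoate (PhCOO⁻) > hydrosulfide (HS⁻) > phenoxide (PhO⁻) > hydroxide

OTf⁻: pKₐ(CF₃SO₃H (triflic acid)) ≈ -14 — charge spread over three oxygens and a CF₃ group; the premier leaving group in synthesis
perchlorate (ClO₄⁻): pKₐ(HClO₄) ≈ -10 — extremely weak base; rarely used for safety reasons
trifluoroacetate: pKₐ(CF₃COOH) ≈ 0.2 — strongly electron-withdrawing CF₃ stabilises the carboxylate
benzoate (PhCOO⁻): pKₐ(C₆H₅COOH) ≈ 4.2
hydrosulfide (HS⁻): pKₐ(H₂S) ≈ 7
phenoxide (PhO⁻): pKₐ(C₆H₅OH (phenol)) ≈ 10 — resonance into the ring helps, but still a poor LG
hydroxide: pKₐ(H₂O) ≈ 15.7 — strong base; essentially never leaves without prior activation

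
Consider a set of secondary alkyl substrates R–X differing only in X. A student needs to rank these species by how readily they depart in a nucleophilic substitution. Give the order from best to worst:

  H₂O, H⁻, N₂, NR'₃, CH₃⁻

Rank by basicity of the departing species: weakest base leaves most easily.
N₂: no meaningful conjugate acid; N₂ departs as an exceptionally stable neutral molecule
H₂O: pKₐ(H₃O⁺) ≈ -1.7 — neutral; leaves from a protonated alcohol (R–OH₂⁺)
NR'₃: pKₐ(R'₃NH⁺) ≈ 10.7 — neutral but still a fairly strong base; Hofmann-elimination LG
H⁻: pKₐ(H₂) ≈ 36
CH₃⁻: pKₐ(CH₄) ≈ 48

N₂ > H₂O > NR'₃ > H⁻ > CH₃⁻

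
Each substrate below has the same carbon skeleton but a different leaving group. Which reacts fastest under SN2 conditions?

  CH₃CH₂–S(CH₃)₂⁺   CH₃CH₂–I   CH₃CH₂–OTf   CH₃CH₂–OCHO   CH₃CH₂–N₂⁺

Identical carbon frameworks mean the comparison reduces to leaving-group quality.
Leaving-group ability tracks the stability of the departed species; conjugate-acid pKₐ is the usual yardstick (lower pKₐ → better LG).
CH₃CH₂–N₂⁺ loses N₂: no meaningful conjugate acid; N₂ departs as an exceptionally stable neutral molecule
CH₃CH₂–OTf loses OTf⁻: pKₐ(CF₃SO₃H (triflic acid)) ≈ -14
CH₃CH₂–I loses I⁻: pKₐ(HI) ≈ -10
CH₃CH₂–S(CH₃)₂⁺ loses SR'₂: pKₐ(R'₂SH⁺) ≈ -7
CH₃CH₂–OCHO loses HCOO⁻: pKₐ(HCOOH) ≈ 3.8

CH₃CH₂–N₂⁺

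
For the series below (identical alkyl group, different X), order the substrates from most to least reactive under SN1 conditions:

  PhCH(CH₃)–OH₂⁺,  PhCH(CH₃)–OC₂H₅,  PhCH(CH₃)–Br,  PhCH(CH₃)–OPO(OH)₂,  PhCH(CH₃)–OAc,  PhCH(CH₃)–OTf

The skeletons are identical, so relative rate is governed entirely by leaving-group ability.
Leaving-group ability tracks the stability of the departed species; conjugate-acid pKₐ is the usual yardstick (lower pKₐ → better LG).
PhCH(CH₃)–OTf loses OTf⁻: pKₐ(CF₃SO₃H (triflic acid)) ≈ -14
PhCH(CH₃)–Br loses Br⁻: pKₐ(HBr) ≈ -9
PhCH(CH₃)–OH₂⁺ loses H₂O: pKₐ(H₃O⁺) ≈ -1.7
PhCH(CH₃)–OPO(OH)₂ loses H₂PO₄⁻: pKₐ(H₃PO₄) ≈ 2.1
PhCH(CH₃)–OAc loses AcO⁻: pKₐ(CH₃COOH) ≈ 4.8
PhCH(CH₃)–OC₂H₅ loses CH₃CH₂O⁻: pKₐ(CH₃CH₂OH) ≈ 16

PhCH(CH₃)–OTf > PhCH(CH₃)–Br > PhCH(CH₃)–OH₂⁺ > PhCH(CH₃)–OPO(OH)₂ > PhCH(CH₃)–OAc > PhCH(CH₃)–OC₂H₅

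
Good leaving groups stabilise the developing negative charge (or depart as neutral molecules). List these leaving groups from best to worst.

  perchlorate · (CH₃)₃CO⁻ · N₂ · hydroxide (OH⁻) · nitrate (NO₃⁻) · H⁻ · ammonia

N₂ > perchlorate > nitrate (NO₃⁻) > ammonia > hydroxide (OH⁻) > (CH₃)₃CO⁻ > H⁻

The more stable X⁻ (or X) is on its own — i.e. the weaker a base it is — the better a leaving group it makes.
N₂: no meaningful conjugate acid; N₂ departs as an exceptionally stable neutral molecule
perchlorate: pKₐ(HClO₄) ≈ -10
nitrate (NO₃⁻): pKₐ(HNO₃) ≈ -1.3
ammonia: pKₐ(NH₄⁺) ≈ 9.2
hydroxide (OH⁻): pKₐ(H₂O) ≈ 15.7
(CH₃)₃CO⁻: pKₐ(t-BuOH) ≈ 18
H⁻: pKₐ(H₂) ≈ 36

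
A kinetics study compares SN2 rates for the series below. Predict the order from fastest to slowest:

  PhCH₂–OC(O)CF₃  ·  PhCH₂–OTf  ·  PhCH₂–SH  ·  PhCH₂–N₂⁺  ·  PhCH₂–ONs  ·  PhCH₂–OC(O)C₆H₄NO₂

PhCH₂–N₂⁺ > PhCH₂–OTf > PhCH₂–ONs > PhCH₂–OC(O)CF₃ > PhCH₂–OC(O)C₆H₄NO₂ > PhCH₂–SH

The skeletons are identical, so relative rate is governed entirely by leaving-group ability.
Rank by basicity of the departing species: weakest base leaves most easily.
PhCH₂–N₂⁺ loses N₂: no meaningful conjugate acid; N₂ departs as an exceptionally stable neutral molecule
PhCH₂–OTf loses OTf⁻: pKₐ(CF₃SO₃H (triflic acid)) ≈ -14
PhCH₂–ONs loses ONs⁻: pKₐ(p-O₂NC₆H₄SO₃H) ≈ -3.5
PhCH₂–OC(O)CF₃ loses CF₃COO⁻: pKₐ(CF₃COOH) ≈ 0.2
PhCH₂–OC(O)C₆H₄NO₂ loses p-O₂N–C₆H₄–COO⁻: pKₐ(p-nitrobenzoic acid) ≈ 3.4
PhCH₂–SH loses HS⁻: pKₐ(H₂S) ≈ 7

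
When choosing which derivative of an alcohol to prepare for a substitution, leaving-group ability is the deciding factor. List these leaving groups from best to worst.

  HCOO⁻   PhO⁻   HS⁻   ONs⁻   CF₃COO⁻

The more stable X⁻ (or X) is on its own — i.e. the weaker a base it is — the better a leaving group it makes.
ONs⁻: pKₐ(p-O₂NC₆H₄SO₃H) ≈ -3.5
CF₃COO⁻: pKₐ(CF₃COOH) ≈ 0.2
HCOO⁻: pKₐ(HCOOH) ≈ 3.8
HS⁻: pKₐ(H₂S) ≈ 7
PhO⁻: pKₐ(C₆H₅OH (phenol)) ≈ 10

ONs⁻ > CF₃COO⁻ > HCOO⁻ > HS⁻ > PhO⁻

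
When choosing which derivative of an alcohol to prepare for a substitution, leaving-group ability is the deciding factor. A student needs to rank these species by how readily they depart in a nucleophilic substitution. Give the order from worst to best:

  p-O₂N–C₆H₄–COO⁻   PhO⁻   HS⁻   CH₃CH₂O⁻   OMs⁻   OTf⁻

Leaving-group ability tracks the stability of the departed species; conjugate-acid pKₐ is the usual yardstick (lower pKₐ → better LG).
OTf⁻: pKₐ(CF₃SO₃H (triflic acid)) ≈ -14 — charge spread over three oxygens and a CF₃ group; the premier leaving group in synthesis
OMs⁻: pKₐ(CH₃SO₃H (MsOH)) ≈ -1.9
p-O₂N–C₆H₄–COO⁻: pKₐ(p-nitrobenzoic acid) ≈ 3.4 — electron-withdrawing nitro group stabilises the carboxylate
HS⁻: pKₐ(H₂S) ≈ 7
PhO⁻: pKₐ(C₆H₅OH (phenol)) ≈ 10
CH₃CH₂O⁻: pKₐ(CH₃CH₂OH) ≈ 16
Listed from poorest to best leaving group as asked.

CH₃CH₂O⁻ < PhO⁻ < HS⁻ < p-O₂N–C₆H₄–COO⁻ < OMs⁻ < OTf⁻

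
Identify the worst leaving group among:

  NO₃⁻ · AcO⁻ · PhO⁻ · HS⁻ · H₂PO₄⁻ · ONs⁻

ONs⁻: pKₐ(p-O₂NC₆H₄SO₃H) ≈ -3.5
NO₃⁻: pKₐ(HNO₃) ≈ -1.3
H₂PO₄⁻: pKₐ(H₃PO₄) ≈ 2.1
AcO⁻: pKₐ(CH₃COOH) ≈ 4.8
HS⁻: pKₐ(H₂S) ≈ 7
PhO⁻: pKₐ(C₆H₅OH (phenol)) ≈ 10

PhO⁻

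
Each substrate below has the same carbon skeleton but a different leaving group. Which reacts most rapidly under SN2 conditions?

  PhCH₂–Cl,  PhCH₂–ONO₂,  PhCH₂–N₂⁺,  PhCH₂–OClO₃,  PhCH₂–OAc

PhCH₂–N₂⁺

Identical carbon frameworks mean the comparison reduces to leaving-group quality.
Leaving-group ability tracks the stability of the departed species; conjugate-acid pKₐ is the usual yardstick (lower pKₐ → better LG).
PhCH₂–N₂⁺ loses N₂: no meaningful conjugate acid; N₂ departs as an exceptionally stable neutral molecule
PhCH₂–OClO₃ loses ClO₄⁻: pKₐ(HClO₄) ≈ -10
PhCH₂–Cl loses Cl⁻: pKₐ(HCl) ≈ -7
PhCH₂–ONO₂ loses NO₃⁻: pKₐ(HNO₃) ≈ -1.3
PhCH₂–OAc loses AcO⁻: pKₐ(CH₃COOH) ≈ 4.8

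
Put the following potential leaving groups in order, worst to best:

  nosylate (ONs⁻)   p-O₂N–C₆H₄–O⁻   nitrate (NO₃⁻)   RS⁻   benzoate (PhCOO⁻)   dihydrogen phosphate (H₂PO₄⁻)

RS⁻ < p-O₂N–C₆H₄–O⁻ < benzoate (PhCOO⁻) < dihydrogen phosphate (H₂PO₄⁻) < nitrate (NO₃⁻) < nosylate (ONs⁻)

nosylate (ONs⁻): pKₐ(p-O₂NC₆H₄SO₃H) ≈ -3.5
nitrate (NO₃⁻): pKₐ(HNO₃) ≈ -1.3
dihydrogen phosphate (H₂PO₄⁻): pKₐ(H₃PO₄) ≈ 2.1
benzoate (PhCOO⁻): pKₐ(C₆H₅COOH) ≈ 4.2
p-O₂N–C₆H₄–O⁻: pKₐ(p-nitrophenol) ≈ 7.2
RS⁻: pKₐ(RSH (a thiol)) ≈ 10.5
Reversing gives the worst-to-best order requested.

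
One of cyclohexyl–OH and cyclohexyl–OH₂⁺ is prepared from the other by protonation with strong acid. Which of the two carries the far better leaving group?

cyclohexyl–OH₂⁺

From cyclohexyl–OH the departing group would be OH⁻ (pKₐ(H₂O) ≈ 15.7). Strong base; essentially never leaves without prior activation.
From cyclohexyl–OH₂⁺ the leaving group is H₂O (pKₐ(H₃O⁺) ≈ -1.7). Neutral; leaves from a protonated alcohol (R–OH₂⁺).
Protonation with strong acid works by converting the leaving group from hydroxide to neutral water, making cyclohexyl–OH₂⁺ enormously more reactive.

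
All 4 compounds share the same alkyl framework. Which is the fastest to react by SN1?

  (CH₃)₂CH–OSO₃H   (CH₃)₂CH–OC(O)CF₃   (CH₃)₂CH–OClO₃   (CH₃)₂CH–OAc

The skeletons are identical, so relative rate is governed entirely by leaving-group ability.
Leaving-group ability tracks the stability of the departed species; conjugate-acid pKₐ is the usual yardstick (lower pKₐ → better LG).
(CH₃)₂CH–OClO₃ loses ClO₄⁻: pKₐ(HClO₄) ≈ -10
(CH₃)₂CH–OSO₃H loses HSO₄⁻: pKₐ(H₂SO₄) ≈ -3
(CH₃)₂CH–OC(O)CF₃ loses CF₃COO⁻: pKₐ(CF₃COOH) ≈ 0.2
(CH₃)₂CH–OAc loses AcO⁻: pKₐ(CH₃COOH) ≈ 4.8

(CH₃)₂CH–OClO₃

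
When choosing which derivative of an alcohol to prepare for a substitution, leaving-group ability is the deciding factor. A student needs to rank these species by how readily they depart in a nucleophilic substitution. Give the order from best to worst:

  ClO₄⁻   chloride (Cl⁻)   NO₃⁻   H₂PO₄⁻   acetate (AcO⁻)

ClO₄⁻ > chloride (Cl⁻) > NO₃⁻ > H₂PO₄⁻ > acetate (AcO⁻)

Rank by basicity of the departing species: weakest base leaves most easily.
ClO₄⁻: pKₐ(HClO₄) ≈ -10
chloride (Cl⁻): pKₐ(HCl) ≈ -7
NO₃⁻: pKₐ(HNO₃) ≈ -1.3
H₂PO₄⁻: pKₐ(H₃PO₄) ≈ 2.1
acetate (AcO⁻): pKₐ(CH₃COOH) ≈ 4.8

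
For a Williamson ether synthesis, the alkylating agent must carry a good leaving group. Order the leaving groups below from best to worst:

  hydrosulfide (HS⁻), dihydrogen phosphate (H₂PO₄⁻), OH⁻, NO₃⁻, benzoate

The more stable X⁻ (or X) is on its own — i.e. the weaker a base it is — the better a leaving group it makes.
NO₃⁻: pKₐ(HNO₃) ≈ -1.3 — resonance-delocalised over three oxygens
dihydrogen phosphate (H₂PO₄⁻): pKₐ(H₃PO₄) ≈ 2.1
benzoate: pKₐ(C₆H₅COOH) ≈ 4.2 — aryl carboxylate
hydrosulfide (HS⁻): pKₐ(H₂S) ≈ 7
OH⁻: pKₐ(H₂O) ≈ 15.7

NO₃⁻ > dihydrogen phosphate (H₂PO₄⁻) > benzoate > hydrosulfide (HS⁻) > OH⁻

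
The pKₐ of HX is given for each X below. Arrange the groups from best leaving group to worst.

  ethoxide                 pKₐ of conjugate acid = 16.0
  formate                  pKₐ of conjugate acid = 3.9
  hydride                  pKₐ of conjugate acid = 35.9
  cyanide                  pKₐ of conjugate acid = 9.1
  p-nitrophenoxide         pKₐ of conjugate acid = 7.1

Lower conjugate-acid pKₐ ⇒ weaker base ⇒ better leaving group.
Sorting by the given values: formate (3.9), p-nitrophenoxide (7.1), cyanide (9.1), ethoxide (16.0), hydride (35.9).

formate > p-nitrophenoxide > cyanide > ethoxide > hydride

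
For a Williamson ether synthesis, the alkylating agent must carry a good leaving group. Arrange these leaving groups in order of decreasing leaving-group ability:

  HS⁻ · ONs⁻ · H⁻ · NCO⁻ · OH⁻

The more stable X⁻ (or X) is on its own — i.e. the weaker a base it is — the better a leaving group it makes.
ONs⁻: pKₐ(p-O₂NC₆H₄SO₃H) ≈ -3.5
NCO⁻: pKₐ(HOCN) ≈ 3.5
HS⁻: pKₐ(H₂S) ≈ 7
OH⁻: pKₐ(H₂O) ≈ 15.7
H⁻: pKₐ(H₂) ≈ 36

ONs⁻ > NCO⁻ > HS⁻ > OH⁻ > H⁻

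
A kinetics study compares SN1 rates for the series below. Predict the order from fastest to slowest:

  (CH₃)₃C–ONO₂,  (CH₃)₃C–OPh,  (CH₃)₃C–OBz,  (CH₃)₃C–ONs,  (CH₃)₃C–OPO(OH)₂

(CH₃)₃C–ONs > (CH₃)₃C–ONO₂ > (CH₃)₃C–OPO(OH)₂ > (CH₃)₃C–OBz > (CH₃)₃C–OPh

Identical carbon frameworks mean the comparison reduces to leaving-group quality.
Leaving-group ability tracks the stability of the departed species; conjugate-acid pKₐ is the usual yardstick (lower pKₐ → better LG).
(CH₃)₃C–ONs loses ONs⁻: pKₐ(p-O₂NC₆H₄SO₃H) ≈ -3.5
(CH₃)₃C–ONO₂ loses NO₃⁻: pKₐ(HNO₃) ≈ -1.3
(CH₃)₃C–OPO(OH)₂ loses H₂PO₄⁻: pKₐ(H₃PO₄) ≈ 2.1
(CH₃)₃C–OBz loses PhCOO⁻: pKₐ(C₆H₅COOH) ≈ 4.2
(CH₃)₃C–OPh loses PhO⁻: pKₐ(C₆H₅OH (phenol)) ≈ 10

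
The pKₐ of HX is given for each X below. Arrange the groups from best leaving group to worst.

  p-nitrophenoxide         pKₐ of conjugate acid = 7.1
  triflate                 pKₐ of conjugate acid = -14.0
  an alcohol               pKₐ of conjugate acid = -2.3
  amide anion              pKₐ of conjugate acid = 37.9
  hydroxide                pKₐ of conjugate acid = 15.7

triflate > an alcohol > p-nitrophenoxide > hydroxide > amide anion

Lower conjugate-acid pKₐ ⇒ weaker base ⇒ better leaving group.
Sorting by the given values: triflate (-14.0), an alcohol (-2.3), p-nitrophenoxide (7.1), hydroxide (15.7), amide anion (37.9).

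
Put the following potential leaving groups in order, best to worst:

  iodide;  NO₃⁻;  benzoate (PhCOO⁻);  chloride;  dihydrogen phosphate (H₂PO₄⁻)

Rank by basicity of the departing species: weakest base leaves most easily.
iodide: pKₐ(HI) ≈ -10 — large, highly polarisable; very weak base
chloride: pKₐ(HCl) ≈ -7
NO₃⁻: pKₐ(HNO₃) ≈ -1.3 — resonance-delocalised over three oxygens
dihydrogen phosphate (H₂PO₄⁻): pKₐ(H₃PO₄) ≈ 2.1
benzoate (PhCOO⁻): pKₐ(C₆H₅COOH) ≈ 4.2

iodide > chloride > NO₃⁻ > dihydrogen phosphate (H₂PO₄⁻) > benzoate (PhCOO⁻)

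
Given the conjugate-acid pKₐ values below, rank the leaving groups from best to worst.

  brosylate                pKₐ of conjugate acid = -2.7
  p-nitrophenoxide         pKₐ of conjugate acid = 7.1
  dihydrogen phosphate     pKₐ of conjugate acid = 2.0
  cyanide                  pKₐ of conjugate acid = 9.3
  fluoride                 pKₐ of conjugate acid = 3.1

Lower conjugate-acid pKₐ ⇒ weaker base ⇒ better leaving group.
Sorting by the given values: brosylate (-2.7), dihydrogen phosphate (2.0), fluoride (3.1), p-nitrophenoxide (7.1), cyanide (9.3).

brosylate > dihydrogen phosphate > fluoride > p-nitrophenoxide > cyanide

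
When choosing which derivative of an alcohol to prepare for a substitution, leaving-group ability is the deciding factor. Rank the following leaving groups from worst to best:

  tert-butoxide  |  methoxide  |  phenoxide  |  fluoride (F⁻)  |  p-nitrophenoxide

A good leaving group is a weak base: the lower the pKₐ of its conjugate acid, the more readily it departs.
fluoride (F⁻): pKₐ(HF) ≈ 3.2
p-nitrophenoxide: pKₐ(p-nitrophenol) ≈ 7.2
phenoxide: pKₐ(C₆H₅OH (phenol)) ≈ 10
methoxide: pKₐ(CH₃OH) ≈ 15.5
tert-butoxide: pKₐ(t-BuOH) ≈ 18
Reversing gives the worst-to-best order requested.

tert-butoxide < methoxide < phenoxide < p-nitrophenoxide < fluoride (F⁻)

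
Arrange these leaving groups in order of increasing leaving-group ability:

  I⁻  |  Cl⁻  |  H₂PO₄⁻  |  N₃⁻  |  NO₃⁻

N₃⁻ < H₂PO₄⁻ < NO₃⁻ < Cl⁻ < I⁻

Leaving-group ability tracks the stability of the departed species; conjugate-acid pKₐ is the usual yardstick (lower pKₐ → better LG).
I⁻: pKₐ(HI) ≈ -10
Cl⁻: pKₐ(HCl) ≈ -7
NO₃⁻: pKₐ(HNO₃) ≈ -1.3
H₂PO₄⁻: pKₐ(H₃PO₄) ≈ 2.1
N₃⁻: pKₐ(HN₃) ≈ 4.7
Listed from poorest to best leaving group as asked.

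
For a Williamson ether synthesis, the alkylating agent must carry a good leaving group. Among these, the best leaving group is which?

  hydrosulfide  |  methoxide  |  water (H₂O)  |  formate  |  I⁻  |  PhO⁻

I⁻

I⁻: pKₐ(HI) ≈ -10
water (H₂O): pKₐ(H₃O⁺) ≈ -1.7
formate: pKₐ(HCOOH) ≈ 3.8
hydrosulfide: pKₐ(H₂S) ≈ 7
PhO⁻: pKₐ(C₆H₅OH (phenol)) ≈ 10
methoxide: pKₐ(CH₃OH) ≈ 15.5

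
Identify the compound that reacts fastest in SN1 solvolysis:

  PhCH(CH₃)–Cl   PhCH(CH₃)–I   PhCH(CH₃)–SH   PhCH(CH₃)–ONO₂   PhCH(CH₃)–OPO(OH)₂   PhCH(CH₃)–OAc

PhCH(CH₃)–I

Identical carbon frameworks mean the comparison reduces to leaving-group quality.
Leaving-group ability tracks the stability of the departed species; conjugate-acid pKₐ is the usual yardstick (lower pKₐ → better LG).
PhCH(CH₃)–I loses I⁻: pKₐ(HI) ≈ -10
PhCH(CH₃)–Cl loses Cl⁻: pKₐ(HCl) ≈ -7
PhCH(CH₃)–ONO₂ loses NO₃⁻: pKₐ(HNO₃) ≈ -1.3
PhCH(CH₃)–OPO(OH)₂ loses H₂PO₄⁻: pKₐ(H₃PO₄) ≈ 2.1
PhCH(CH₃)–OAc loses AcO⁻: pKₐ(CH₃COOH) ≈ 4.8
PhCH(CH₃)–SH loses HS⁻: pKₐ(H₂S) ≈ 7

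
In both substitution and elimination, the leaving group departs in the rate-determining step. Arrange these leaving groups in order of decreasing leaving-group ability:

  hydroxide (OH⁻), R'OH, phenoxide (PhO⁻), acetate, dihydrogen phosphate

R'OH > dihydrogen phosphate > acetate > phenoxide (PhO⁻) > hydroxide (OH⁻)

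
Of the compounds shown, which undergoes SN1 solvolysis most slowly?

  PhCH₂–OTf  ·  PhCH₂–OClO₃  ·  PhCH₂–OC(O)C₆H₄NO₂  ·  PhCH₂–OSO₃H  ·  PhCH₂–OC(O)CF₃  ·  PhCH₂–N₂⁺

PhCH₂–OC(O)C₆H₄NO₂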